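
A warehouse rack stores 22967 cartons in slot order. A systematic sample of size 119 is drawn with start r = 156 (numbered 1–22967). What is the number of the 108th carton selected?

k = 22967/119 = 193
108th selection = r + (108−1)·k = 156 + 107×193 = 156 + 20651 = 20807

20807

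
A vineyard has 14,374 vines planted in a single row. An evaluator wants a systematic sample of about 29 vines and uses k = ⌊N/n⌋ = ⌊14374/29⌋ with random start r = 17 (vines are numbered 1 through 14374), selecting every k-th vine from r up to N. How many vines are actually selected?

k = ⌊14374/29⌋ = 495
Achieved size = ⌊(14374 − 17)/495⌋ + 1 = ⌊14357/495⌋ + 1 = 29 + 1 = 30
(last selection: 17 + 29×495 = 14372 ≤ 14374; next would be 14867 > 14374)

30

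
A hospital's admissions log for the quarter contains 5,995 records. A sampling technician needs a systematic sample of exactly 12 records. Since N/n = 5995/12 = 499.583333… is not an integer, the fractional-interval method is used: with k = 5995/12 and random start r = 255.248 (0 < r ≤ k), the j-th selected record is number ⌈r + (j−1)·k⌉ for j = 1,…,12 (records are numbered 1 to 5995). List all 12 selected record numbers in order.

j=1: r + 0k = 255.248 → ⌈·⌉ = 256
j=2: r + 1k = 754.831333… → ⌈·⌉ = 755
j=3: r + 2k = 1254.414666… → ⌈·⌉ = 1255
j=4: r + 3k = 1753.998 → ⌈·⌉ = 1754
j=5: r + 4k = 2253.581333… → ⌈·⌉ = 2254
j=6: r + 5k = 2753.164666… → ⌈·⌉ = 2754
j=7: r + 6k = 3252.748 → ⌈·⌉ = 3253
j=8: r + 7k = 3752.331333… → ⌈·⌉ = 3753
j=9: r + 8k = 4251.914666… → ⌈·⌉ = 4252
j=10: r + 9k = 4751.498 → ⌈·⌉ = 4752
j=11: r + 10k = 5251.081333… → ⌈·⌉ = 5252
j=12: r + 11k = 5750.664666… → ⌈·⌉ = 5751

256, 755, 1255, 1754, 2254, 2754, 3253, 3753, 4252, 4752, 5252, 5751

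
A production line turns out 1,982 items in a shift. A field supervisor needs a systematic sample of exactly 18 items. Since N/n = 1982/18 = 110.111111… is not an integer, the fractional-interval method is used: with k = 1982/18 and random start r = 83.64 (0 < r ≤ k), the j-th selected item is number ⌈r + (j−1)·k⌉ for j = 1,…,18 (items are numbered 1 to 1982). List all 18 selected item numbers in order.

j=1: r + 0k = 83.64 → ⌈·⌉ = 84
j=2: r + 1k = 193.751111… → ⌈·⌉ = 194
j=3: r + 2k = 303.862222… → ⌈·⌉ = 304
j=4: r + 3k = 413.973333… → ⌈·⌉ = 414
j=5: r + 4k = 524.084444… → ⌈·⌉ = 525
j=6: r + 5k = 634.195555… → ⌈·⌉ = 635
j=7: r + 6k = 744.306666… → ⌈·⌉ = 745
j=8: r + 7k = 854.417777… → ⌈·⌉ = 855
j=9: r + 8k = 964.528888… → ⌈·⌉ = 965
j=10: r + 9k = 1074.64 → ⌈·⌉ = 1075
j=11: r + 10k = 1184.751111… → ⌈·⌉ = 1185
j=12: r + 11k = 1294.862222… → ⌈·⌉ = 1295
j=13: r + 12k = 1404.973333… → ⌈·⌉ = 1405
j=14: r + 13k = 1515.084444… → ⌈·⌉ = 1516
j=15: r + 14k = 1625.195555… → ⌈·⌉ = 1626
j=16: r + 15k = 1735.306666… → ⌈·⌉ = 1736
j=17: r + 16k = 1845.417777… → ⌈·⌉ = 1846
j=18: r + 17k = 1955.528888… → ⌈·⌉ = 1956

84, 194, 304, 414, 525, 635, 745, 855, 965, 1075, 1185, 1295, 1405, 1516, 1626, 1736, 1846, 1956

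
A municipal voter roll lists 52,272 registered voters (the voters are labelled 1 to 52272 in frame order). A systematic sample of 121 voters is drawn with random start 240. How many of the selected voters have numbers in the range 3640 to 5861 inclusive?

k = 52272/121 = 432
First selection ≥ 3640: 240 + ⌈(3640−240)/432⌉·432 = 240 + 8×432 = 3696
Last selection ≤ 5861: 240 + ⌊(5861−240)/432⌋·432 = 240 + 13×432 = 5856
Count = 13 − 8 + 1 = 6

6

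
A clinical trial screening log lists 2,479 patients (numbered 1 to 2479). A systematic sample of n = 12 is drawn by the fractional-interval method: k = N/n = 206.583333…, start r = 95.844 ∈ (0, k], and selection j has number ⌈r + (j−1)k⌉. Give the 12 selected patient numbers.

96, 303, 510, 716, 923, 1129, 1336, 1542, 1749, 1956, 2162, 2369

j=1: r + 0k = 95.844 → ⌈·⌉ = 96
j=2: r + 1k = 302.427333… → ⌈·⌉ = 303
j=3: r + 2k = 509.010666… → ⌈·⌉ = 510
j=4: r + 3k = 715.594 → ⌈·⌉ = 716
j=5: r + 4k = 922.177333… → ⌈·⌉ = 923
j=6: r + 5k = 1128.760666… → ⌈·⌉ = 1129
j=7: r + 6k = 1335.344 → ⌈·⌉ = 1336
j=8: r + 7k = 1541.927333… → ⌈·⌉ = 1542
j=9: r + 8k = 1748.510666… → ⌈·⌉ = 1749
j=10: r + 9k = 1955.094 → ⌈·⌉ = 1956
j=11: r + 10k = 2161.677333… → ⌈·⌉ = 2162
j=12: r + 11k = 2368.260666… → ⌈·⌉ = 2369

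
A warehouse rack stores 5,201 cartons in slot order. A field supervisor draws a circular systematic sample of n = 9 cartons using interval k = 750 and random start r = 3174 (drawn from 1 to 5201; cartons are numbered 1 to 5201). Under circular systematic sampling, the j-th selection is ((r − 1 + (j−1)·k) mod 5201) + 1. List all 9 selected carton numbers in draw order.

3174, 3924, 4674, 223, 973, 1723, 2473, 3223, 3973

Selection 1: 3174
Selection 2: 3174 + 750 = 3924
Selection 3: 3924 + 750 = 4674
Selection 4: 4674 + 750 = 5424 → 5424 − 5201 = 223
Selection 5: 223 + 750 = 973
Selection 6: 973 + 750 = 1723
Selection 7: 1723 + 750 = 2473
Selection 8: 2473 + 750 = 3223
Selection 9: 3223 + 750 = 3973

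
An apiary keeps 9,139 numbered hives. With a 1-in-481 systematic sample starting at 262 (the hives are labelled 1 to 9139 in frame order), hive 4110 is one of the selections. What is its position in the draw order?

k = 481
position = (4110 − 262)/481 + 1 = 3848/481 + 1 = 8 + 1 = 9

9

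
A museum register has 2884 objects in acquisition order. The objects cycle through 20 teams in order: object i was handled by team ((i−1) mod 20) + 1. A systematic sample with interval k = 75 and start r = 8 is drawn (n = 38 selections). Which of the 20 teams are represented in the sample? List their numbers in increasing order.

Consecutive selections differ by k = 75, so their team numbers differ by 75 mod 20 = 15.
gcd(75, 20) = 5, so the sample visits 20/5 = 4 distinct residues mod 20.
Start 8 is team 8; the teams hit are 3, 8, 13, 18.

3, 8, 13, 18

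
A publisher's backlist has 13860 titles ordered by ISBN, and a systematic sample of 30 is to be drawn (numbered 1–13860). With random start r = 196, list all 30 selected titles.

k = N/n = 13860/30 = 462
title 1: 196
title 2: 196 + 462 = 658
title 3: 658 + 462 = 1120
title 4: 1120 + 462 = 1582
title 5: 1582 + 462 = 2044
title 6: 2044 + 462 = 2506
title 7: 2506 + 462 = 2968
title 8: 2968 + 462 = 3430
title 9: 3430 + 462 = 3892
title 10: 3892 + 462 = 4354
title 11: 4354 + 462 = 4816
title 12: 4816 + 462 = 5278
title 13: 5278 + 462 = 5740
title 14: 5740 + 462 = 6202
title 15: 6202 + 462 = 6664
title 16: 6664 + 462 = 7126
title 17: 7126 + 462 = 7588
title 18: 7588 + 462 = 8050
title 19: 8050 + 462 = 8512
title 20: 8512 + 462 = 8974
title 21: 8974 + 462 = 9436
title 22: 9436 + 462 = 9898
title 23: 9898 + 462 = 10360
title 24: 10360 + 462 = 10822
title 25: 10822 + 462 = 11284
title 26: 11284 + 462 = 11746
title 27: 11746 + 462 = 12208
title 28: 12208 + 462 = 12670
title 29: 12670 + 462 = 13132
title 30: 13132 + 462 = 13594

196, 658, 1120, 1582, 2044, 2506, 2968, 3430, 3892, 4354, 4816, 5278, 5740, 6202, 6664, 7126, 7588, 8050, 8512, 8974, 9436, 9898, 10360, 10822, 11284, 11746, 12208, 12670, 13132, 13594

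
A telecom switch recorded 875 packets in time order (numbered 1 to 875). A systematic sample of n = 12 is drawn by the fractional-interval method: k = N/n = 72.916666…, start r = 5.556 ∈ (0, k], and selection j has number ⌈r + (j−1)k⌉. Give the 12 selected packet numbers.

j=1: r + 0k = 5.556 → ⌈·⌉ = 6
j=2: r + 1k = 78.472666… → ⌈·⌉ = 79
j=3: r + 2k = 151.389333… → ⌈·⌉ = 152
j=4: r + 3k = 224.306 → ⌈·⌉ = 225
j=5: r + 4k = 297.222666… → ⌈·⌉ = 298
j=6: r + 5k = 370.139333… → ⌈·⌉ = 371
j=7: r + 6k = 443.056 → ⌈·⌉ = 444
j=8: r + 7k = 515.972666… → ⌈·⌉ = 516
j=9: r + 8k = 588.889333… → ⌈·⌉ = 589
j=10: r + 9k = 661.806 → ⌈·⌉ = 662
j=11: r + 10k = 734.722666… → ⌈·⌉ = 735
j=12: r + 11k = 807.639333… → ⌈·⌉ = 808

6, 79, 152, 225, 298, 371, 444, 516, 589, 662, 735, 808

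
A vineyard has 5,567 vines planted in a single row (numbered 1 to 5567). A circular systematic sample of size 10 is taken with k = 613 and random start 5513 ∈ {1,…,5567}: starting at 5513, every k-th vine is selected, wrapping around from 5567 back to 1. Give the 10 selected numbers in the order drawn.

Selection 1: 5513
Selection 2: 5513 + 613 = 6126 → 6126 − 5567 = 559
Selection 3: 559 + 613 = 1172
Selection 4: 1172 + 613 = 1785
Selection 5: 1785 + 613 = 2398
Selection 6: 2398 + 613 = 3011
Selection 7: 3011 + 613 = 3624
Selection 8: 3624 + 613 = 4237
Selection 9: 4237 + 613 = 4850
Selection 10: 4850 + 613 = 5463

5513, 559, 1172, 1785, 2398, 3011, 3624, 4237, 4850, 5463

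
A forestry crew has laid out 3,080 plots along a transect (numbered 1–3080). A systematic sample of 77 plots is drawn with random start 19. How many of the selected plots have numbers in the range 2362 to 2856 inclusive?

12

k = 3080/77 = 40
First selection ≥ 2362: 19 + ⌈(2362−19)/40⌉·40 = 19 + 59×40 = 2379
Last selection ≤ 2856: 19 + ⌊(2856−19)/40⌋·40 = 19 + 70×40 = 2819
Count = 70 − 59 + 1 = 12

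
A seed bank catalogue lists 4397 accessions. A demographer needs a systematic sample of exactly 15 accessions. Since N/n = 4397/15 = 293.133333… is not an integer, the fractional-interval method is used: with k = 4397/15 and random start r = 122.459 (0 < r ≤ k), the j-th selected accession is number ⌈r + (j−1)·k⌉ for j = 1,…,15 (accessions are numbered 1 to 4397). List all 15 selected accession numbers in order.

123, 416, 709, 1002, 1295, 1589, 1882, 2175, 2468, 2761, 3054, 3347, 3641, 3934, 4227

j=1: r + 0k = 122.459 → ⌈·⌉ = 123
j=2: r + 1k = 415.592333… → ⌈·⌉ = 416
j=3: r + 2k = 708.725666… → ⌈·⌉ = 709
j=4: r + 3k = 1001.859 → ⌈·⌉ = 1002
j=5: r + 4k = 1294.992333… → ⌈·⌉ = 1295
j=6: r + 5k = 1588.125666… → ⌈·⌉ = 1589
j=7: r + 6k = 1881.259 → ⌈·⌉ = 1882
j=8: r + 7k = 2174.392333… → ⌈·⌉ = 2175
j=9: r + 8k = 2467.525666… → ⌈·⌉ = 2468
j=10: r + 9k = 2760.659 → ⌈·⌉ = 2761
j=11: r + 10k = 3053.792333… → ⌈·⌉ = 3054
j=12: r + 11k = 3346.925666… → ⌈·⌉ = 3347
j=13: r + 12k = 3640.059 → ⌈·⌉ = 3641
j=14: r + 13k = 3933.192333… → ⌈·⌉ = 3934
j=15: r + 14k = 4226.325666… → ⌈·⌉ = 4227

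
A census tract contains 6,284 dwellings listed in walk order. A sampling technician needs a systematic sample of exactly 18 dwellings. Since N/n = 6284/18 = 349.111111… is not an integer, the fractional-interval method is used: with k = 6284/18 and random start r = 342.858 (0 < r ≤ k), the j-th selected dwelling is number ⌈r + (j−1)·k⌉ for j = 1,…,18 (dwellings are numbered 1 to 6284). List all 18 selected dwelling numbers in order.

j=1: r + 0k = 342.858 → ⌈·⌉ = 343
j=2: r + 1k = 691.969111… → ⌈·⌉ = 692
j=3: r + 2k = 1041.080222… → ⌈·⌉ = 1042
j=4: r + 3k = 1390.191333… → ⌈·⌉ = 1391
j=5: r + 4k = 1739.302444… → ⌈·⌉ = 1740
j=6: r + 5k = 2088.413555… → ⌈·⌉ = 2089
j=7: r + 6k = 2437.524666… → ⌈·⌉ = 2438
j=8: r + 7k = 2786.635777… → ⌈·⌉ = 2787
j=9: r + 8k = 3135.746888… → ⌈·⌉ = 3136
j=10: r + 9k = 3484.858 → ⌈·⌉ = 3485
j=11: r + 10k = 3833.969111… → ⌈·⌉ = 3834
j=12: r + 11k = 4183.080222… → ⌈·⌉ = 4184
j=13: r + 12k = 4532.191333… → ⌈·⌉ = 4533
j=14: r + 13k = 4881.302444… → ⌈·⌉ = 4882
j=15: r + 14k = 5230.413555… → ⌈·⌉ = 5231
j=16: r + 15k = 5579.524666… → ⌈·⌉ = 5580
j=17: r + 16k = 5928.635777… → ⌈·⌉ = 5929
j=18: r + 17k = 6277.746888… → ⌈·⌉ = 6278

343, 692, 1042, 1391, 1740, 2089, 2438, 2787, 3136, 3485, 3834, 4184, 4533, 4882, 5231, 5580, 5929, 6278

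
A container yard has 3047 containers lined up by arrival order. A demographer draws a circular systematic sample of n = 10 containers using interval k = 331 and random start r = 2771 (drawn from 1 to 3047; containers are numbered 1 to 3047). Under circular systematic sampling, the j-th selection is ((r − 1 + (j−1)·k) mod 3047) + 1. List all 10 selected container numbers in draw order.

2771, 55, 386, 717, 1048, 1379, 1710, 2041, 2372, 2703

Selection 1: 2771
Selection 2: 2771 + 331 = 3102 → 3102 − 3047 = 55
Selection 3: 55 + 331 = 386
Selection 4: 386 + 331 = 717
Selection 5: 717 + 331 = 1048
Selection 6: 1048 + 331 = 1379
Selection 7: 1379 + 331 = 1710
Selection 8: 1710 + 331 = 2041
Selection 9: 2041 + 331 = 2372
Selection 10: 2372 + 331 = 2703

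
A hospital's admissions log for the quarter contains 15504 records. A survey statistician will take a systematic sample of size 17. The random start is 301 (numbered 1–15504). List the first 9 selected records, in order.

k = N/n = 15504/17 = 912
record 1: 301
record 2: 301 + 912 = 1213
record 3: 1213 + 912 = 2125
record 4: 2125 + 912 = 3037
record 5: 3037 + 912 = 3949
record 6: 3949 + 912 = 4861
record 7: 4861 + 912 = 5773
record 8: 5773 + 912 = 6685
record 9: 6685 + 912 = 7597

301, 1213, 2125, 3037, 3949, 4861, 5773, 6685, 7597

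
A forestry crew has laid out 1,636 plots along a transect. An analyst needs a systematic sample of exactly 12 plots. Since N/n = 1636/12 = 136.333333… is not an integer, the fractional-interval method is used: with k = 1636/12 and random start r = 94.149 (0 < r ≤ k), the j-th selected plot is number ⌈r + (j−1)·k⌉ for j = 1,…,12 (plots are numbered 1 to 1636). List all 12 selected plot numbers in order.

j=1: r + 0k = 94.149 → ⌈·⌉ = 95
j=2: r + 1k = 230.482333… → ⌈·⌉ = 231
j=3: r + 2k = 366.815666… → ⌈·⌉ = 367
j=4: r + 3k = 503.149 → ⌈·⌉ = 504
j=5: r + 4k = 639.482333… → ⌈·⌉ = 640
j=6: r + 5k = 775.815666… → ⌈·⌉ = 776
j=7: r + 6k = 912.149 → ⌈·⌉ = 913
j=8: r + 7k = 1048.482333… → ⌈·⌉ = 1049
j=9: r + 8k = 1184.815666… → ⌈·⌉ = 1185
j=10: r + 9k = 1321.149 → ⌈·⌉ = 1322
j=11: r + 10k = 1457.482333… → ⌈·⌉ = 1458
j=12: r + 11k = 1593.815666… → ⌈·⌉ = 1594

95, 231, 367, 504, 640, 776, 913, 1049, 1185, 1322, 1458, 1594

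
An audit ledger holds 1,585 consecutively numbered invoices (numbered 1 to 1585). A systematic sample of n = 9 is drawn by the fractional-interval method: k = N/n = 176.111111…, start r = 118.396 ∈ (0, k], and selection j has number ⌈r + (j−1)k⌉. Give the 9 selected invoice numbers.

119, 295, 471, 647, 823, 999, 1176, 1352, 1528

j=1: r + 0k = 118.396 → ⌈·⌉ = 119
j=2: r + 1k = 294.507111… → ⌈·⌉ = 295
j=3: r + 2k = 470.618222… → ⌈·⌉ = 471
j=4: r + 3k = 646.729333… → ⌈·⌉ = 647
j=5: r + 4k = 822.840444… → ⌈·⌉ = 823
j=6: r + 5k = 998.951555… → ⌈·⌉ = 999
j=7: r + 6k = 1175.062666… → ⌈·⌉ = 1176
j=8: r + 7k = 1351.173777… → ⌈·⌉ = 1352
j=9: r + 8k = 1527.284888… → ⌈·⌉ = 1528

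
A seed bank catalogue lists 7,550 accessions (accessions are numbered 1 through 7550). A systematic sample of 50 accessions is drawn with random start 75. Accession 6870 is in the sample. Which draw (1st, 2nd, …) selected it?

46

k = 7550/50 = 151
position = (6870 − 75)/151 + 1 = 6795/151 + 1 = 45 + 1 = 46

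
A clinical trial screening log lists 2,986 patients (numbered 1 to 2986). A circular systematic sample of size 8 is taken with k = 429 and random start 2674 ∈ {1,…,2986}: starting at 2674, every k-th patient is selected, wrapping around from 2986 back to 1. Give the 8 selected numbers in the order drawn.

2674, 117, 546, 975, 1404, 1833, 2262, 2691

Selection 1: 2674
Selection 2: 2674 + 429 = 3103 → 3103 − 2986 = 117
Selection 3: 117 + 429 = 546
Selection 4: 546 + 429 = 975
Selection 5: 975 + 429 = 1404
Selection 6: 1404 + 429 = 1833
Selection 7: 1833 + 429 = 2262
Selection 8: 2262 + 429 = 2691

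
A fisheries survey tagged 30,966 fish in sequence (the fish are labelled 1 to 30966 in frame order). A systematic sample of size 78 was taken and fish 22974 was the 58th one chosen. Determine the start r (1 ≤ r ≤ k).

k = 30966/78 = 397
r = 22974 − (58−1)×397 = 22974 − 22629 = 345

345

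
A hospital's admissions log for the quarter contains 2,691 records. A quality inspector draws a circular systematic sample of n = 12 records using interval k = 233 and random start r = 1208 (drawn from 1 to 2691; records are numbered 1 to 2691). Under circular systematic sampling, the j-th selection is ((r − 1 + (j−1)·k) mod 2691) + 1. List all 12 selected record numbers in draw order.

1208, 1441, 1674, 1907, 2140, 2373, 2606, 148, 381, 614, 847, 1080

Selection 1: 1208
Selection 2: 1208 + 233 = 1441
Selection 3: 1441 + 233 = 1674
Selection 4: 1674 + 233 = 1907
Selection 5: 1907 + 233 = 2140
Selection 6: 2140 + 233 = 2373
Selection 7: 2373 + 233 = 2606
Selection 8: 2606 + 233 = 2839 → 2839 − 2691 = 148
Selection 9: 148 + 233 = 381
Selection 10: 381 + 233 = 614
Selection 11: 614 + 233 = 847
Selection 12: 847 + 233 = 1080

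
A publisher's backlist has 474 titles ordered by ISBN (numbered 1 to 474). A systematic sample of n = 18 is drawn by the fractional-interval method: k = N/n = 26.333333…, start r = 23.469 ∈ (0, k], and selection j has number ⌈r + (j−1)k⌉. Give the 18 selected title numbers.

24, 50, 77, 103, 129, 156, 182, 208, 235, 261, 287, 314, 340, 366, 393, 419, 445, 472

j=1: r + 0k = 23.469 → ⌈·⌉ = 24
j=2: r + 1k = 49.802333… → ⌈·⌉ = 50
j=3: r + 2k = 76.135666… → ⌈·⌉ = 77
j=4: r + 3k = 102.469 → ⌈·⌉ = 103
j=5: r + 4k = 128.802333… → ⌈·⌉ = 129
j=6: r + 5k = 155.135666… → ⌈·⌉ = 156
j=7: r + 6k = 181.469 → ⌈·⌉ = 182
j=8: r + 7k = 207.802333… → ⌈·⌉ = 208
j=9: r + 8k = 234.135666… → ⌈·⌉ = 235
j=10: r + 9k = 260.469 → ⌈·⌉ = 261
j=11: r + 10k = 286.802333… → ⌈·⌉ = 287
j=12: r + 11k = 313.135666… → ⌈·⌉ = 314
j=13: r + 12k = 339.469 → ⌈·⌉ = 340
j=14: r + 13k = 365.802333… → ⌈·⌉ = 366
j=15: r + 14k = 392.135666… → ⌈·⌉ = 393
j=16: r + 15k = 418.469 → ⌈·⌉ = 419
j=17: r + 16k = 444.802333… → ⌈·⌉ = 445
j=18: r + 17k = 471.135666… → ⌈·⌉ = 472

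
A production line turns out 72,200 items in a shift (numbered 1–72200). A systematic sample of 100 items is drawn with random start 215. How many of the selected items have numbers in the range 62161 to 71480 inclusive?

k = 72200/100 = 722
First selection ≥ 62161: 215 + ⌈(62161−215)/722⌉·722 = 215 + 86×722 = 62307
Last selection ≤ 71480: 215 + ⌊(71480−215)/722⌋·722 = 215 + 98×722 = 70971
Count = 98 − 86 + 1 = 13

13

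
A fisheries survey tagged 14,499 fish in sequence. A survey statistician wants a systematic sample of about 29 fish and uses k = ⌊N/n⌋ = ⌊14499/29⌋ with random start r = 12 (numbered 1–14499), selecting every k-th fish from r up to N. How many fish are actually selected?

k = ⌊14499/29⌋ = 499
Achieved size = ⌊(14499 − 12)/499⌋ + 1 = ⌊14487/499⌋ + 1 = 29 + 1 = 30
(last selection: 12 + 29×499 = 14483 ≤ 14499; next would be 14982 > 14499)

30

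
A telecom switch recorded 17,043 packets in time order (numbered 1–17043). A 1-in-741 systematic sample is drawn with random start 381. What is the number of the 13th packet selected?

k = 741
13th selection = r + (13−1)·k = 381 + 12×741 = 381 + 8892 = 9273

9273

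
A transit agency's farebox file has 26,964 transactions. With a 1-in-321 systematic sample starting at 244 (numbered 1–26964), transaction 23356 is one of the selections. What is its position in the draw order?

k = 321
position = (23356 − 244)/321 + 1 = 23112/321 + 1 = 72 + 1 = 73

73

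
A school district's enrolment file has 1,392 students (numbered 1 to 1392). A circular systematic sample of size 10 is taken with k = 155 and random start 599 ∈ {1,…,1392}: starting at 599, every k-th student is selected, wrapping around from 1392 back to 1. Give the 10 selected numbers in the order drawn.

599, 754, 909, 1064, 1219, 1374, 137, 292, 447, 602

Selection 1: 599
Selection 2: 599 + 155 = 754
Selection 3: 754 + 155 = 909
Selection 4: 909 + 155 = 1064
Selection 5: 1064 + 155 = 1219
Selection 6: 1219 + 155 = 1374
Selection 7: 1374 + 155 = 1529 → 1529 − 1392 = 137
Selection 8: 137 + 155 = 292
Selection 9: 292 + 155 = 447
Selection 10: 447 + 155 = 602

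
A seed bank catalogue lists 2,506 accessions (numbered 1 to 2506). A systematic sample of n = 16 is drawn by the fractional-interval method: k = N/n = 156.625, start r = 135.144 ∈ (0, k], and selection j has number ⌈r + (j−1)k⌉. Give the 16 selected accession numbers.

136, 292, 449, 606, 762, 919, 1075, 1232, 1389, 1545, 1702, 1859, 2015, 2172, 2328, 2485

j=1: r + 0k = 135.144 → ⌈·⌉ = 136
j=2: r + 1k = 291.769 → ⌈·⌉ = 292
j=3: r + 2k = 448.394 → ⌈·⌉ = 449
j=4: r + 3k = 605.019 → ⌈·⌉ = 606
j=5: r + 4k = 761.644 → ⌈·⌉ = 762
j=6: r + 5k = 918.269 → ⌈·⌉ = 919
j=7: r + 6k = 1074.894 → ⌈·⌉ = 1075
j=8: r + 7k = 1231.519 → ⌈·⌉ = 1232
j=9: r + 8k = 1388.144 → ⌈·⌉ = 1389
j=10: r + 9k = 1544.769 → ⌈·⌉ = 1545
j=11: r + 10k = 1701.394 → ⌈·⌉ = 1702
j=12: r + 11k = 1858.019 → ⌈·⌉ = 1859
j=13: r + 12k = 2014.644 → ⌈·⌉ = 2015
j=14: r + 13k = 2171.269 → ⌈·⌉ = 2172
j=15: r + 14k = 2327.894 → ⌈·⌉ = 2328
j=16: r + 15k = 2484.519 → ⌈·⌉ = 2485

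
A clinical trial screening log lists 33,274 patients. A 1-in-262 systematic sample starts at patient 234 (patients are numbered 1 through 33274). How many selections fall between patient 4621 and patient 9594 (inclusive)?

k = 262
First selection ≥ 4621: 234 + ⌈(4621−234)/262⌉·262 = 234 + 17×262 = 4688
Last selection ≤ 9594: 234 + ⌊(9594−234)/262⌋·262 = 234 + 35×262 = 9404
Count = 35 − 17 + 1 = 19

19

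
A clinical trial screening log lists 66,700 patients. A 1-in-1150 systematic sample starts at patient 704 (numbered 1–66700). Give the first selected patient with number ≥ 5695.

k = 1150
Steps past start: ⌈(5695 − 704)/1150⌉ = ⌈4991/1150⌉ = 5
Selected patient: 704 + 5×1150 = 6454

6454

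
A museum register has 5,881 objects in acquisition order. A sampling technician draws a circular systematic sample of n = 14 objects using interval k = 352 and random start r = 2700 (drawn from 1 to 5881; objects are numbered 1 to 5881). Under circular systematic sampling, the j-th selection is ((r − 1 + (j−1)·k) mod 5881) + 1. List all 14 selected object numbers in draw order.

2700, 3052, 3404, 3756, 4108, 4460, 4812, 5164, 5516, 5868, 339, 691, 1043, 1395

Selection 1: 2700
Selection 2: 2700 + 352 = 3052
Selection 3: 3052 + 352 = 3404
Selection 4: 3404 + 352 = 3756
Selection 5: 3756 + 352 = 4108
Selection 6: 4108 + 352 = 4460
Selection 7: 4460 + 352 = 4812
Selection 8: 4812 + 352 = 5164
Selection 9: 5164 + 352 = 5516
Selection 10: 5516 + 352 = 5868
Selection 11: 5868 + 352 = 6220 → 6220 − 5881 = 339
Selection 12: 339 + 352 = 691
Selection 13: 691 + 352 = 1043
Selection 14: 1043 + 352 = 1395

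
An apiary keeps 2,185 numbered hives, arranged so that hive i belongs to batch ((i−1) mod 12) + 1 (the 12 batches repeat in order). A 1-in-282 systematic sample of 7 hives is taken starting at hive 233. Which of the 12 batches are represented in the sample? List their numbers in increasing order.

5, 11

Consecutive selections differ by k = 282, so their batch numbers differ by 282 mod 12 = 6.
gcd(282, 12) = 6, so the sample visits 12/6 = 2 distinct residues mod 12.
Start 233 is batch 5; the batches hit are 5, 11.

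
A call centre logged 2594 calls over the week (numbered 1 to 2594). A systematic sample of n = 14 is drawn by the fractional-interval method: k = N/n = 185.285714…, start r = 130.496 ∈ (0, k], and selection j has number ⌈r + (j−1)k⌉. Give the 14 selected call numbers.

131, 316, 502, 687, 872, 1057, 1243, 1428, 1613, 1799, 1984, 2169, 2354, 2540

j=1: r + 0k = 130.496 → ⌈·⌉ = 131
j=2: r + 1k = 315.781714… → ⌈·⌉ = 316
j=3: r + 2k = 501.067428… → ⌈·⌉ = 502
j=4: r + 3k = 686.353142… → ⌈·⌉ = 687
j=5: r + 4k = 871.638857… → ⌈·⌉ = 872
j=6: r + 5k = 1056.924571… → ⌈·⌉ = 1057
j=7: r + 6k = 1242.210285… → ⌈·⌉ = 1243
j=8: r + 7k = 1427.496 → ⌈·⌉ = 1428
j=9: r + 8k = 1612.781714… → ⌈·⌉ = 1613
j=10: r + 9k = 1798.067428… → ⌈·⌉ = 1799
j=11: r + 10k = 1983.353142… → ⌈·⌉ = 1984
j=12: r + 11k = 2168.638857… → ⌈·⌉ = 2169
j=13: r + 12k = 2353.924571… → ⌈·⌉ = 2354
j=14: r + 13k = 2539.210285… → ⌈·⌉ = 2540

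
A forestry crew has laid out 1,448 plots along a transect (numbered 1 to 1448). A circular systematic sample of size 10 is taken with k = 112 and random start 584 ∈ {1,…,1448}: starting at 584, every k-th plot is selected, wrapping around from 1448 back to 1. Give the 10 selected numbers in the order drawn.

584, 696, 808, 920, 1032, 1144, 1256, 1368, 32, 144

Selection 1: 584
Selection 2: 584 + 112 = 696
Selection 3: 696 + 112 = 808
Selection 4: 808 + 112 = 920
Selection 5: 920 + 112 = 1032
Selection 6: 1032 + 112 = 1144
Selection 7: 1144 + 112 = 1256
Selection 8: 1256 + 112 = 1368
Selection 9: 1368 + 112 = 1480 → 1480 − 1448 = 32
Selection 10: 32 + 112 = 144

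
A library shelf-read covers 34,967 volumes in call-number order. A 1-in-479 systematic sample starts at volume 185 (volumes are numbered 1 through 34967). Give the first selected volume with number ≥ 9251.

k = 479
Steps past start: ⌈(9251 − 185)/479⌉ = ⌈9066/479⌉ = 19
Selected volume: 185 + 19×479 = 9286

9286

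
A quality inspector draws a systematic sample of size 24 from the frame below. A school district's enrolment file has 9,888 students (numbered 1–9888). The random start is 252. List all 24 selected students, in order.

252, 664, 1076, 1488, 1900, 2312, 2724, 3136, 3548, 3960, 4372, 4784, 5196, 5608, 6020, 6432, 6844, 7256, 7668, 8080, 8492, 8904, 9316, 9728

k = N/n = 9888/24 = 412
student 1: 252
student 2: 252 + 412 = 664
student 3: 664 + 412 = 1076
student 4: 1076 + 412 = 1488
student 5: 1488 + 412 = 1900
student 6: 1900 + 412 = 2312
student 7: 2312 + 412 = 2724
student 8: 2724 + 412 = 3136
student 9: 3136 + 412 = 3548
student 10: 3548 + 412 = 3960
student 11: 3960 + 412 = 4372
student 12: 4372 + 412 = 4784
student 13: 4784 + 412 = 5196
student 14: 5196 + 412 = 5608
student 15: 5608 + 412 = 6020
student 16: 6020 + 412 = 6432
student 17: 6432 + 412 = 6844
student 18: 6844 + 412 = 7256
student 19: 7256 + 412 = 7668
student 20: 7668 + 412 = 8080
student 21: 8080 + 412 = 8492
student 22: 8492 + 412 = 8904
student 23: 8904 + 412 = 9316
student 24: 9316 + 412 = 9728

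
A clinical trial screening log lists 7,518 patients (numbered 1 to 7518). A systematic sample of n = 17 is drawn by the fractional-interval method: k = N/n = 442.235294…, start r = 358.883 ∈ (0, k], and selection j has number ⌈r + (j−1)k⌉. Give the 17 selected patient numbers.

j=1: r + 0k = 358.883 → ⌈·⌉ = 359
j=2: r + 1k = 801.118294… → ⌈·⌉ = 802
j=3: r + 2k = 1243.353588… → ⌈·⌉ = 1244
j=4: r + 3k = 1685.588882… → ⌈·⌉ = 1686
j=5: r + 4k = 2127.824176… → ⌈·⌉ = 2128
j=6: r + 5k = 2570.059470… → ⌈·⌉ = 2571
j=7: r + 6k = 3012.294764… → ⌈·⌉ = 3013
j=8: r + 7k = 3454.530058… → ⌈·⌉ = 3455
j=9: r + 8k = 3896.765352… → ⌈·⌉ = 3897
j=10: r + 9k = 4339.000647… → ⌈·⌉ = 4340
j=11: r + 10k = 4781.235941… → ⌈·⌉ = 4782
j=12: r + 11k = 5223.471235… → ⌈·⌉ = 5224
j=13: r + 12k = 5665.706529… → ⌈·⌉ = 5666
j=14: r + 13k = 6107.941823… → ⌈·⌉ = 6108
j=15: r + 14k = 6550.177117… → ⌈·⌉ = 6551
j=16: r + 15k = 6992.412411… → ⌈·⌉ = 6993
j=17: r + 16k = 7434.647705… → ⌈·⌉ = 7435

359, 802, 1244, 1686, 2128, 2571, 3013, 3455, 3897, 4340, 4782, 5224, 5666, 6108, 6551, 6993, 7435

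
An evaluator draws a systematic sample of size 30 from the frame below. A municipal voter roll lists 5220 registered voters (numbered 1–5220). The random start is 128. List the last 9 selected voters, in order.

k = N/n = 5220/30 = 174
22nd selection = 128 + 21×174 = 3782
23rd: 3782 + 174 = 3956
24th: 3956 + 174 = 4130
25th: 4130 + 174 = 4304
26th: 4304 + 174 = 4478
27th: 4478 + 174 = 4652
28th: 4652 + 174 = 4826
29th: 4826 + 174 = 5000
30th: 5000 + 174 = 5174

3782, 3956, 4130, 4304, 4478, 4652, 4826, 5000, 5174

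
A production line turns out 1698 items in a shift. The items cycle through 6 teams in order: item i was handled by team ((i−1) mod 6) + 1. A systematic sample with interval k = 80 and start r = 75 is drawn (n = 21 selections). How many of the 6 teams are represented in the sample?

Consecutive selections differ by k = 80, so their team numbers differ by 80 mod 6 = 2.
gcd(80, 6) = 2, so the sample visits 6/2 = 3 distinct residues mod 6.
Start 75 is team 3; the teams hit are 1, 3, 5.

3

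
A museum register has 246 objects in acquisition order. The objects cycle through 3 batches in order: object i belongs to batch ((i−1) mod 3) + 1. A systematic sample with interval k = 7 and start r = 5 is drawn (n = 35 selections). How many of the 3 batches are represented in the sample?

3

Consecutive selections differ by k = 7, so their batch numbers differ by 7 mod 3 = 1.
gcd(7, 3) = 1, so the sample visits 3/1 = 3 distinct residues mod 3.
Start 5 is batch 2; the batches hit are 1, 2, 3.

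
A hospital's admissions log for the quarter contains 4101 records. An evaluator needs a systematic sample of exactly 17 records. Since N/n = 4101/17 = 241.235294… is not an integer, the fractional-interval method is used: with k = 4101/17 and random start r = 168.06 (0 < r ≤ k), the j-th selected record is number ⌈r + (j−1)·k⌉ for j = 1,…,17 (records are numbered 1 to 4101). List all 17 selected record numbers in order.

169, 410, 651, 892, 1134, 1375, 1616, 1857, 2098, 2340, 2581, 2822, 3063, 3305, 3546, 3787, 4028

j=1: r + 0k = 168.06 → ⌈·⌉ = 169
j=2: r + 1k = 409.295294… → ⌈·⌉ = 410
j=3: r + 2k = 650.530588… → ⌈·⌉ = 651
j=4: r + 3k = 891.765882… → ⌈·⌉ = 892
j=5: r + 4k = 1133.001176… → ⌈·⌉ = 1134
j=6: r + 5k = 1374.236470… → ⌈·⌉ = 1375
j=7: r + 6k = 1615.471764… → ⌈·⌉ = 1616
j=8: r + 7k = 1856.707058… → ⌈·⌉ = 1857
j=9: r + 8k = 2097.942352… → ⌈·⌉ = 2098
j=10: r + 9k = 2339.177647… → ⌈·⌉ = 2340
j=11: r + 10k = 2580.412941… → ⌈·⌉ = 2581
j=12: r + 11k = 2821.648235… → ⌈·⌉ = 2822
j=13: r + 12k = 3062.883529… → ⌈·⌉ = 3063
j=14: r + 13k = 3304.118823… → ⌈·⌉ = 3305
j=15: r + 14k = 3545.354117… → ⌈·⌉ = 3546
j=16: r + 15k = 3786.589411… → ⌈·⌉ = 3787
j=17: r + 16k = 4027.824705… → ⌈·⌉ = 4028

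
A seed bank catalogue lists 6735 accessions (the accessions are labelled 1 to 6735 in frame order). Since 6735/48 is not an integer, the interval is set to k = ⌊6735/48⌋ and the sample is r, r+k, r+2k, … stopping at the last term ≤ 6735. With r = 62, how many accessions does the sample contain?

48

k = ⌊6735/48⌋ = 140
Achieved size = ⌊(6735 − 62)/140⌋ + 1 = ⌊6673/140⌋ + 1 = 47 + 1 = 48
(last selection: 62 + 47×140 = 6642 ≤ 6735; next would be 6782 > 6735)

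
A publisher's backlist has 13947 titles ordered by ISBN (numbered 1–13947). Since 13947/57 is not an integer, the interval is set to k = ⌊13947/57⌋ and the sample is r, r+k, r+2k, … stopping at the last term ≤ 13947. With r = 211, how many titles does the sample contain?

57

k = ⌊13947/57⌋ = 244
Achieved size = ⌊(13947 − 211)/244⌋ + 1 = ⌊13736/244⌋ + 1 = 56 + 1 = 57
(last selection: 211 + 56×244 = 13875 ≤ 13947; next would be 14119 > 13947)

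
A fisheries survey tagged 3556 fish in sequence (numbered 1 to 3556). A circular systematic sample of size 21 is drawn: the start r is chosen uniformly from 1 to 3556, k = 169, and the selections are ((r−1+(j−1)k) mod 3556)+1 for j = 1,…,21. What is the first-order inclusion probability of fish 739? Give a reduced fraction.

For each position j, as r ranges over 1…3556 the j-th selection hits every fish exactly once, so fish 739 is selected for exactly 21 of the 3556 starts.
Inclusion probability = 21/3556 = 3/508.

3/508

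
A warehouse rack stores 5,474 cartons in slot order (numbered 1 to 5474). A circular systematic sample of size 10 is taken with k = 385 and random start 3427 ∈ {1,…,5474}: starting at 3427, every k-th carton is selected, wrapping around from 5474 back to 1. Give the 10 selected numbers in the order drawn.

3427, 3812, 4197, 4582, 4967, 5352, 263, 648, 1033, 1418

Selection 1: 3427
Selection 2: 3427 + 385 = 3812
Selection 3: 3812 + 385 = 4197
Selection 4: 4197 + 385 = 4582
Selection 5: 4582 + 385 = 4967
Selection 6: 4967 + 385 = 5352
Selection 7: 5352 + 385 = 5737 → 5737 − 5474 = 263
Selection 8: 263 + 385 = 648
Selection 9: 648 + 385 = 1033
Selection 10: 1033 + 385 = 1418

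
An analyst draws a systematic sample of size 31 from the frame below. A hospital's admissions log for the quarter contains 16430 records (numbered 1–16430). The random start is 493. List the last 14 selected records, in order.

9503, 10033, 10563, 11093, 11623, 12153, 12683, 13213, 13743, 14273, 14803, 15333, 15863, 16393

k = N/n = 16430/31 = 530
18th selection = 493 + 17×530 = 9503
19th: 9503 + 530 = 10033
20th: 10033 + 530 = 10563
21st: 10563 + 530 = 11093
22nd: 11093 + 530 = 11623
23rd: 11623 + 530 = 12153
24th: 12153 + 530 = 12683
25th: 12683 + 530 = 13213
26th: 13213 + 530 = 13743
27th: 13743 + 530 = 14273
28th: 14273 + 530 = 14803
29th: 14803 + 530 = 15333
30th: 15333 + 530 = 15863
31st: 15863 + 530 = 16393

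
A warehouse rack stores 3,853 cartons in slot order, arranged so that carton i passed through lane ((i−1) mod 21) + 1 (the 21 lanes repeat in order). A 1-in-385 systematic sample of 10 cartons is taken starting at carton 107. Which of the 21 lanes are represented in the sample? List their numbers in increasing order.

2, 9, 16

Consecutive selections differ by k = 385, so their lane numbers differ by 385 mod 21 = 7.
gcd(385, 21) = 7, so the sample visits 21/7 = 3 distinct residues mod 21.
Start 107 is lane 2; the lanes hit are 2, 9, 16.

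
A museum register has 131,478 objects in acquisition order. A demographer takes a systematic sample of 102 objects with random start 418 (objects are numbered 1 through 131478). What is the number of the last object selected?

130607

k = 131478/102 = 1289
102nd selection = r + (102−1)·k = 418 + 101×1289 = 418 + 130189 = 130607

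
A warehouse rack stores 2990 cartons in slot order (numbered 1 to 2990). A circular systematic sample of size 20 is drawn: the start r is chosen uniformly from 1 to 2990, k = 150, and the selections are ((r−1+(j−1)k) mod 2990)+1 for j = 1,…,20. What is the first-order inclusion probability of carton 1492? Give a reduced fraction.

2/299

For each position j, as r ranges over 1…2990 the j-th selection hits every carton exactly once, so carton 1492 is selected for exactly 20 of the 2990 starts.
Inclusion probability = 20/2990 = 2/299.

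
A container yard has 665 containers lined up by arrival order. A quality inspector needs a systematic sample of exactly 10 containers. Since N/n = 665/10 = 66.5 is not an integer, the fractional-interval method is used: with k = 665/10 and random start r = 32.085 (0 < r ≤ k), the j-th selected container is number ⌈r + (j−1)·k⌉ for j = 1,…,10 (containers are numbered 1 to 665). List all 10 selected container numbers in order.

j=1: r + 0k = 32.085 → ⌈·⌉ = 33
j=2: r + 1k = 98.585 → ⌈·⌉ = 99
j=3: r + 2k = 165.085 → ⌈·⌉ = 166
j=4: r + 3k = 231.585 → ⌈·⌉ = 232
j=5: r + 4k = 298.085 → ⌈·⌉ = 299
j=6: r + 5k = 364.585 → ⌈·⌉ = 365
j=7: r + 6k = 431.085 → ⌈·⌉ = 432
j=8: r + 7k = 497.585 → ⌈·⌉ = 498
j=9: r + 8k = 564.085 → ⌈·⌉ = 565
j=10: r + 9k = 630.585 → ⌈·⌉ = 631

33, 99, 166, 232, 299, 365, 432, 498, 565, 631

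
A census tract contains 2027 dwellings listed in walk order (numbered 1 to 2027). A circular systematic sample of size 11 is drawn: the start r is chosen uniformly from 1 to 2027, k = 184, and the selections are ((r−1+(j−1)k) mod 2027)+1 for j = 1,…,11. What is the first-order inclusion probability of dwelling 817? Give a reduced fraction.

11/2027

For each position j, as r ranges over 1…2027 the j-th selection hits every dwelling exactly once, so dwelling 817 is selected for exactly 11 of the 2027 starts.
Inclusion probability = 11/2027.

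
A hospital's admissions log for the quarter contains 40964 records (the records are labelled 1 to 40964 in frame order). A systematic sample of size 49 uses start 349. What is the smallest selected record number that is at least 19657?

20413

k = 40964/49 = 836
Steps past start: ⌈(19657 − 349)/836⌉ = ⌈19308/836⌉ = 24
Selected record: 349 + 24×836 = 20413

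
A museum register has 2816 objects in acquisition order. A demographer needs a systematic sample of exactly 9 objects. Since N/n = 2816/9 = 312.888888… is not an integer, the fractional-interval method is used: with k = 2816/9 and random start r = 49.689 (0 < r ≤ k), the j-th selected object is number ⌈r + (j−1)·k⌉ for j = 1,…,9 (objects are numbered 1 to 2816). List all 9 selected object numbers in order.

50, 363, 676, 989, 1302, 1615, 1928, 2240, 2553

j=1: r + 0k = 49.689 → ⌈·⌉ = 50
j=2: r + 1k = 362.577888… → ⌈·⌉ = 363
j=3: r + 2k = 675.466777… → ⌈·⌉ = 676
j=4: r + 3k = 988.355666… → ⌈·⌉ = 989
j=5: r + 4k = 1301.244555… → ⌈·⌉ = 1302
j=6: r + 5k = 1614.133444… → ⌈·⌉ = 1615
j=7: r + 6k = 1927.022333… → ⌈·⌉ = 1928
j=8: r + 7k = 2239.911222… → ⌈·⌉ = 2240
j=9: r + 8k = 2552.800111… → ⌈·⌉ = 2553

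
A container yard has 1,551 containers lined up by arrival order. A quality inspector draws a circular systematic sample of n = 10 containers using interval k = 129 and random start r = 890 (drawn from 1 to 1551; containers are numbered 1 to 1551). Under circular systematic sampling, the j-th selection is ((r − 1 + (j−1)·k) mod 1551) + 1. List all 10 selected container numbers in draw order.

Selection 1: 890
Selection 2: 890 + 129 = 1019
Selection 3: 1019 + 129 = 1148
Selection 4: 1148 + 129 = 1277
Selection 5: 1277 + 129 = 1406
Selection 6: 1406 + 129 = 1535
Selection 7: 1535 + 129 = 1664 → 1664 − 1551 = 113
Selection 8: 113 + 129 = 242
Selection 9: 242 + 129 = 371
Selection 10: 371 + 129 = 500

890, 1019, 1148, 1277, 1406, 1535, 113, 242, 371, 500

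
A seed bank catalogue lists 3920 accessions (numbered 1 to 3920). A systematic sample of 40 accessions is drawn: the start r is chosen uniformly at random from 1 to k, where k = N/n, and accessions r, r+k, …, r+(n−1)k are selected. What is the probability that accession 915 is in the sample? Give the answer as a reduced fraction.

1/98

k = 3920/40 = 98.
Accession 915 is selected iff r ≡ 915 (mod 98); exactly one such r in {1,…,98}.
Inclusion probability = 1/98.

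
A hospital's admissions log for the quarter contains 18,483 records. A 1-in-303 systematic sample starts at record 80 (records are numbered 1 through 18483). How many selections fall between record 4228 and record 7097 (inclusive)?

k = 303
First selection ≥ 4228: 80 + ⌈(4228−80)/303⌉·303 = 80 + 14×303 = 4322
Last selection ≤ 7097: 80 + ⌊(7097−80)/303⌋·303 = 80 + 23×303 = 7049
Count = 23 − 14 + 1 = 10

10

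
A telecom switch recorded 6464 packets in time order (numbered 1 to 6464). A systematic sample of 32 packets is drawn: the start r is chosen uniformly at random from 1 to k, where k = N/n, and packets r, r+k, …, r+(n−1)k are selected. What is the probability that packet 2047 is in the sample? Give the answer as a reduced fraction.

k = 6464/32 = 202.
Packet 2047 is selected iff r ≡ 2047 (mod 202); exactly one such r in {1,…,202}.
Inclusion probability = 1/202.

1/202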